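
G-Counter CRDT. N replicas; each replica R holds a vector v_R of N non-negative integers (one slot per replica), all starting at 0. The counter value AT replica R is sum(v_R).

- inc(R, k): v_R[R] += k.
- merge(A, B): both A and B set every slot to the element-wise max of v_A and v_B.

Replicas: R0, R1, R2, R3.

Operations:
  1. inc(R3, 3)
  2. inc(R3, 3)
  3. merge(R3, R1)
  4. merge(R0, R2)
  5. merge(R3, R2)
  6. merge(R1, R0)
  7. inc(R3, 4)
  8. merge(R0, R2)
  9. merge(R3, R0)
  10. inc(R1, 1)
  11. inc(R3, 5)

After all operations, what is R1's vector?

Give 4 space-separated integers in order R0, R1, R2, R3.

Answer: 0 1 0 6

Derivation:
Op 1: inc R3 by 3 -> R3=(0,0,0,3) value=3
Op 2: inc R3 by 3 -> R3=(0,0,0,6) value=6
Op 3: merge R3<->R1 -> R3=(0,0,0,6) R1=(0,0,0,6)
Op 4: merge R0<->R2 -> R0=(0,0,0,0) R2=(0,0,0,0)
Op 5: merge R3<->R2 -> R3=(0,0,0,6) R2=(0,0,0,6)
Op 6: merge R1<->R0 -> R1=(0,0,0,6) R0=(0,0,0,6)
Op 7: inc R3 by 4 -> R3=(0,0,0,10) value=10
Op 8: merge R0<->R2 -> R0=(0,0,0,6) R2=(0,0,0,6)
Op 9: merge R3<->R0 -> R3=(0,0,0,10) R0=(0,0,0,10)
Op 10: inc R1 by 1 -> R1=(0,1,0,6) value=7
Op 11: inc R3 by 5 -> R3=(0,0,0,15) value=15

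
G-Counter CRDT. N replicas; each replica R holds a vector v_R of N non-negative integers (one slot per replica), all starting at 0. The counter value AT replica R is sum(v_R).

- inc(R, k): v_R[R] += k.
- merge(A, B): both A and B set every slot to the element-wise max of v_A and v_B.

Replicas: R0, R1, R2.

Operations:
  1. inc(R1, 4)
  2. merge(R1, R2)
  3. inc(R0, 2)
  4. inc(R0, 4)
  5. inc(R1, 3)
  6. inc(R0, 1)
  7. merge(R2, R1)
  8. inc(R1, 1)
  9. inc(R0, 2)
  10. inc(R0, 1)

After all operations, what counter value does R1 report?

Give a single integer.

Op 1: inc R1 by 4 -> R1=(0,4,0) value=4
Op 2: merge R1<->R2 -> R1=(0,4,0) R2=(0,4,0)
Op 3: inc R0 by 2 -> R0=(2,0,0) value=2
Op 4: inc R0 by 4 -> R0=(6,0,0) value=6
Op 5: inc R1 by 3 -> R1=(0,7,0) value=7
Op 6: inc R0 by 1 -> R0=(7,0,0) value=7
Op 7: merge R2<->R1 -> R2=(0,7,0) R1=(0,7,0)
Op 8: inc R1 by 1 -> R1=(0,8,0) value=8
Op 9: inc R0 by 2 -> R0=(9,0,0) value=9
Op 10: inc R0 by 1 -> R0=(10,0,0) value=10

Answer: 8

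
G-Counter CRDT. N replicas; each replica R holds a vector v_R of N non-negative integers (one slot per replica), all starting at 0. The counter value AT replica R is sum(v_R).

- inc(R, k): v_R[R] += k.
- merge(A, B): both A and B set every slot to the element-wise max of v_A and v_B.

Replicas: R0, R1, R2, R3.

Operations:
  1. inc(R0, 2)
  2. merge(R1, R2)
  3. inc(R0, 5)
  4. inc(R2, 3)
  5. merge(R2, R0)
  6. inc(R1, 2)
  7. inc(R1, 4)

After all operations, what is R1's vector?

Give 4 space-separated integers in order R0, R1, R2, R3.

Answer: 0 6 0 0

Derivation:
Op 1: inc R0 by 2 -> R0=(2,0,0,0) value=2
Op 2: merge R1<->R2 -> R1=(0,0,0,0) R2=(0,0,0,0)
Op 3: inc R0 by 5 -> R0=(7,0,0,0) value=7
Op 4: inc R2 by 3 -> R2=(0,0,3,0) value=3
Op 5: merge R2<->R0 -> R2=(7,0,3,0) R0=(7,0,3,0)
Op 6: inc R1 by 2 -> R1=(0,2,0,0) value=2
Op 7: inc R1 by 4 -> R1=(0,6,0,0) value=6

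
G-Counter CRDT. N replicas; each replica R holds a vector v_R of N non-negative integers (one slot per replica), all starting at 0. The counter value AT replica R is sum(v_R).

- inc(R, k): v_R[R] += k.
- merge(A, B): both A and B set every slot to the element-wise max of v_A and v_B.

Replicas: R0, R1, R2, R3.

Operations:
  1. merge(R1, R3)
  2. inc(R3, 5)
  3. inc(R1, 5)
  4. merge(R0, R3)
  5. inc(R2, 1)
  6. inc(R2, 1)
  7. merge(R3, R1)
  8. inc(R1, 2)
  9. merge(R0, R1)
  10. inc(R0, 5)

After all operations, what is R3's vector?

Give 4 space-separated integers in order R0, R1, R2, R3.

Op 1: merge R1<->R3 -> R1=(0,0,0,0) R3=(0,0,0,0)
Op 2: inc R3 by 5 -> R3=(0,0,0,5) value=5
Op 3: inc R1 by 5 -> R1=(0,5,0,0) value=5
Op 4: merge R0<->R3 -> R0=(0,0,0,5) R3=(0,0,0,5)
Op 5: inc R2 by 1 -> R2=(0,0,1,0) value=1
Op 6: inc R2 by 1 -> R2=(0,0,2,0) value=2
Op 7: merge R3<->R1 -> R3=(0,5,0,5) R1=(0,5,0,5)
Op 8: inc R1 by 2 -> R1=(0,7,0,5) value=12
Op 9: merge R0<->R1 -> R0=(0,7,0,5) R1=(0,7,0,5)
Op 10: inc R0 by 5 -> R0=(5,7,0,5) value=17

Answer: 0 5 0 5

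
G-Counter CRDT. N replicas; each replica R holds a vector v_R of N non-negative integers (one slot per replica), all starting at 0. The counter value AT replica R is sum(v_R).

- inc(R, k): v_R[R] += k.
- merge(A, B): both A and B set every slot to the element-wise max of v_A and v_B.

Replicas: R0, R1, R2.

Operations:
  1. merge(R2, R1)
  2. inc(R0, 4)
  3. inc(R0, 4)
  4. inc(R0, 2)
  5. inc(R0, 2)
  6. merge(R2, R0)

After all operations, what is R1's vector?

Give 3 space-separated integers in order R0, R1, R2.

Op 1: merge R2<->R1 -> R2=(0,0,0) R1=(0,0,0)
Op 2: inc R0 by 4 -> R0=(4,0,0) value=4
Op 3: inc R0 by 4 -> R0=(8,0,0) value=8
Op 4: inc R0 by 2 -> R0=(10,0,0) value=10
Op 5: inc R0 by 2 -> R0=(12,0,0) value=12
Op 6: merge R2<->R0 -> R2=(12,0,0) R0=(12,0,0)

Answer: 0 0 0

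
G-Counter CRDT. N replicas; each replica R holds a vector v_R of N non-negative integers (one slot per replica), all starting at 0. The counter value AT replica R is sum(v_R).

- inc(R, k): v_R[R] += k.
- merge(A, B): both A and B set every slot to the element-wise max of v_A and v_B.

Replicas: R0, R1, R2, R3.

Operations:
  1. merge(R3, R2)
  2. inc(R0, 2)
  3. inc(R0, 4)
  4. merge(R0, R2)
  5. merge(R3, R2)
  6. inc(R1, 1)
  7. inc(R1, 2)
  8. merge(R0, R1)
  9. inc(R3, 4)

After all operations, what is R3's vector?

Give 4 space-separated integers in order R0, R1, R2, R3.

Answer: 6 0 0 4

Derivation:
Op 1: merge R3<->R2 -> R3=(0,0,0,0) R2=(0,0,0,0)
Op 2: inc R0 by 2 -> R0=(2,0,0,0) value=2
Op 3: inc R0 by 4 -> R0=(6,0,0,0) value=6
Op 4: merge R0<->R2 -> R0=(6,0,0,0) R2=(6,0,0,0)
Op 5: merge R3<->R2 -> R3=(6,0,0,0) R2=(6,0,0,0)
Op 6: inc R1 by 1 -> R1=(0,1,0,0) value=1
Op 7: inc R1 by 2 -> R1=(0,3,0,0) value=3
Op 8: merge R0<->R1 -> R0=(6,3,0,0) R1=(6,3,0,0)
Op 9: inc R3 by 4 -> R3=(6,0,0,4) value=10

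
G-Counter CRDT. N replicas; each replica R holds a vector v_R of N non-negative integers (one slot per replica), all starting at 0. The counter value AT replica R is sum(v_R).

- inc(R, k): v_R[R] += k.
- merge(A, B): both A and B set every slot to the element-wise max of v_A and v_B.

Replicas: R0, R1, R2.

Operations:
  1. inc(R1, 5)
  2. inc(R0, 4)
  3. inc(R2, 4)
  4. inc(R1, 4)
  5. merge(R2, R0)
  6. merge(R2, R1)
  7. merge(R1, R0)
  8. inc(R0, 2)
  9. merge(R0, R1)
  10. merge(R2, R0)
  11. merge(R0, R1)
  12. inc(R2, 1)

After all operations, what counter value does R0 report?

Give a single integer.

Op 1: inc R1 by 5 -> R1=(0,5,0) value=5
Op 2: inc R0 by 4 -> R0=(4,0,0) value=4
Op 3: inc R2 by 4 -> R2=(0,0,4) value=4
Op 4: inc R1 by 4 -> R1=(0,9,0) value=9
Op 5: merge R2<->R0 -> R2=(4,0,4) R0=(4,0,4)
Op 6: merge R2<->R1 -> R2=(4,9,4) R1=(4,9,4)
Op 7: merge R1<->R0 -> R1=(4,9,4) R0=(4,9,4)
Op 8: inc R0 by 2 -> R0=(6,9,4) value=19
Op 9: merge R0<->R1 -> R0=(6,9,4) R1=(6,9,4)
Op 10: merge R2<->R0 -> R2=(6,9,4) R0=(6,9,4)
Op 11: merge R0<->R1 -> R0=(6,9,4) R1=(6,9,4)
Op 12: inc R2 by 1 -> R2=(6,9,5) value=20

Answer: 19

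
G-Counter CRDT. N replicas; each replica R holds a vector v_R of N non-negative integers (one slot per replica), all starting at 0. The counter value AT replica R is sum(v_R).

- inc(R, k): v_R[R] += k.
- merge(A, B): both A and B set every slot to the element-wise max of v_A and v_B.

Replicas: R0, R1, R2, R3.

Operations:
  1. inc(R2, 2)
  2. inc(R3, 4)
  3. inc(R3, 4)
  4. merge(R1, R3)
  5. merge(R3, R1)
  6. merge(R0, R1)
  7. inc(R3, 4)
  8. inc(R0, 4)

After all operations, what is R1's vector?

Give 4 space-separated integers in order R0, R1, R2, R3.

Answer: 0 0 0 8

Derivation:
Op 1: inc R2 by 2 -> R2=(0,0,2,0) value=2
Op 2: inc R3 by 4 -> R3=(0,0,0,4) value=4
Op 3: inc R3 by 4 -> R3=(0,0,0,8) value=8
Op 4: merge R1<->R3 -> R1=(0,0,0,8) R3=(0,0,0,8)
Op 5: merge R3<->R1 -> R3=(0,0,0,8) R1=(0,0,0,8)
Op 6: merge R0<->R1 -> R0=(0,0,0,8) R1=(0,0,0,8)
Op 7: inc R3 by 4 -> R3=(0,0,0,12) value=12
Op 8: inc R0 by 4 -> R0=(4,0,0,8) value=12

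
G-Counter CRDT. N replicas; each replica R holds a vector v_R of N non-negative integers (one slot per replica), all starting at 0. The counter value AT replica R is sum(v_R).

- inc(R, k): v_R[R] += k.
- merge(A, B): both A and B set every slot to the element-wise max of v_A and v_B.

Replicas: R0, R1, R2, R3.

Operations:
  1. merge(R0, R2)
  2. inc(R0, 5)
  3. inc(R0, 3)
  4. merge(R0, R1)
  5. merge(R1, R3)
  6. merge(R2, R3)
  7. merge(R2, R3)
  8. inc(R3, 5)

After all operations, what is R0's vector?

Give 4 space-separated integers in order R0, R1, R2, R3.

Op 1: merge R0<->R2 -> R0=(0,0,0,0) R2=(0,0,0,0)
Op 2: inc R0 by 5 -> R0=(5,0,0,0) value=5
Op 3: inc R0 by 3 -> R0=(8,0,0,0) value=8
Op 4: merge R0<->R1 -> R0=(8,0,0,0) R1=(8,0,0,0)
Op 5: merge R1<->R3 -> R1=(8,0,0,0) R3=(8,0,0,0)
Op 6: merge R2<->R3 -> R2=(8,0,0,0) R3=(8,0,0,0)
Op 7: merge R2<->R3 -> R2=(8,0,0,0) R3=(8,0,0,0)
Op 8: inc R3 by 5 -> R3=(8,0,0,5) value=13

Answer: 8 0 0 0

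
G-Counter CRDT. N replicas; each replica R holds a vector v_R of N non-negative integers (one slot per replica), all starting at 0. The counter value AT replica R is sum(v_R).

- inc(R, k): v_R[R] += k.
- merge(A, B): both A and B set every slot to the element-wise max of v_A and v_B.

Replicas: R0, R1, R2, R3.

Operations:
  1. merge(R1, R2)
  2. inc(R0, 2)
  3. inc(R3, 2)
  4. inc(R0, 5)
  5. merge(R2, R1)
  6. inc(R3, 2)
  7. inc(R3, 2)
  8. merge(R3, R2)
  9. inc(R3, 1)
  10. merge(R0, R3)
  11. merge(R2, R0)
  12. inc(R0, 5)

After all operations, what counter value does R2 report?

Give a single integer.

Op 1: merge R1<->R2 -> R1=(0,0,0,0) R2=(0,0,0,0)
Op 2: inc R0 by 2 -> R0=(2,0,0,0) value=2
Op 3: inc R3 by 2 -> R3=(0,0,0,2) value=2
Op 4: inc R0 by 5 -> R0=(7,0,0,0) value=7
Op 5: merge R2<->R1 -> R2=(0,0,0,0) R1=(0,0,0,0)
Op 6: inc R3 by 2 -> R3=(0,0,0,4) value=4
Op 7: inc R3 by 2 -> R3=(0,0,0,6) value=6
Op 8: merge R3<->R2 -> R3=(0,0,0,6) R2=(0,0,0,6)
Op 9: inc R3 by 1 -> R3=(0,0,0,7) value=7
Op 10: merge R0<->R3 -> R0=(7,0,0,7) R3=(7,0,0,7)
Op 11: merge R2<->R0 -> R2=(7,0,0,7) R0=(7,0,0,7)
Op 12: inc R0 by 5 -> R0=(12,0,0,7) value=19

Answer: 14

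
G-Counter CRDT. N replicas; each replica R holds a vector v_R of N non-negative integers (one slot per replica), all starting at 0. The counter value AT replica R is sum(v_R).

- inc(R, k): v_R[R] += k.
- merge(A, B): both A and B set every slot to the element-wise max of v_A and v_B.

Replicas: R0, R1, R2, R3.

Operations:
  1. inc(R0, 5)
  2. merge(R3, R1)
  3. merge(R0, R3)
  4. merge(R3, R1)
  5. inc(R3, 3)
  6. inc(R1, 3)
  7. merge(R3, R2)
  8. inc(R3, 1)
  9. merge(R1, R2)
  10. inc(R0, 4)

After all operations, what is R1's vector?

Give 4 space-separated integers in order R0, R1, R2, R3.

Answer: 5 3 0 3

Derivation:
Op 1: inc R0 by 5 -> R0=(5,0,0,0) value=5
Op 2: merge R3<->R1 -> R3=(0,0,0,0) R1=(0,0,0,0)
Op 3: merge R0<->R3 -> R0=(5,0,0,0) R3=(5,0,0,0)
Op 4: merge R3<->R1 -> R3=(5,0,0,0) R1=(5,0,0,0)
Op 5: inc R3 by 3 -> R3=(5,0,0,3) value=8
Op 6: inc R1 by 3 -> R1=(5,3,0,0) value=8
Op 7: merge R3<->R2 -> R3=(5,0,0,3) R2=(5,0,0,3)
Op 8: inc R3 by 1 -> R3=(5,0,0,4) value=9
Op 9: merge R1<->R2 -> R1=(5,3,0,3) R2=(5,3,0,3)
Op 10: inc R0 by 4 -> R0=(9,0,0,0) value=9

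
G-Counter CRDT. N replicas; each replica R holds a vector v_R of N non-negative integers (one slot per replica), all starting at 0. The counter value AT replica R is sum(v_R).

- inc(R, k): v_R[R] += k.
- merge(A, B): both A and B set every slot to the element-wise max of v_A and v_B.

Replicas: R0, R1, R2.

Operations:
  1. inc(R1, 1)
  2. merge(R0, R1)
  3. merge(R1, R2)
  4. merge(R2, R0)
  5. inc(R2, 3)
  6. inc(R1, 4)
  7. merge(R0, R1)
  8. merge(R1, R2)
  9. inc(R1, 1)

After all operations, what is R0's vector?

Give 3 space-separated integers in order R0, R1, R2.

Answer: 0 5 0

Derivation:
Op 1: inc R1 by 1 -> R1=(0,1,0) value=1
Op 2: merge R0<->R1 -> R0=(0,1,0) R1=(0,1,0)
Op 3: merge R1<->R2 -> R1=(0,1,0) R2=(0,1,0)
Op 4: merge R2<->R0 -> R2=(0,1,0) R0=(0,1,0)
Op 5: inc R2 by 3 -> R2=(0,1,3) value=4
Op 6: inc R1 by 4 -> R1=(0,5,0) value=5
Op 7: merge R0<->R1 -> R0=(0,5,0) R1=(0,5,0)
Op 8: merge R1<->R2 -> R1=(0,5,3) R2=(0,5,3)
Op 9: inc R1 by 1 -> R1=(0,6,3) value=9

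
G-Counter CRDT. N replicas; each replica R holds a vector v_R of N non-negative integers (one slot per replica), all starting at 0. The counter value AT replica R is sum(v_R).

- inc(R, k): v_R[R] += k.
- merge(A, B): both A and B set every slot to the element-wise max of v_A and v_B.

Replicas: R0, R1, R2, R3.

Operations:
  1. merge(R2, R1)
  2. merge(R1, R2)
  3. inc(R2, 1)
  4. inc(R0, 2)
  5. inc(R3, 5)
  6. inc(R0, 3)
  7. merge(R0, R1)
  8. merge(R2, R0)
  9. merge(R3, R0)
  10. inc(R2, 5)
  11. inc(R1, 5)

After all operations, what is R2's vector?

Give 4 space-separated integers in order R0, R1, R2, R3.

Answer: 5 0 6 0

Derivation:
Op 1: merge R2<->R1 -> R2=(0,0,0,0) R1=(0,0,0,0)
Op 2: merge R1<->R2 -> R1=(0,0,0,0) R2=(0,0,0,0)
Op 3: inc R2 by 1 -> R2=(0,0,1,0) value=1
Op 4: inc R0 by 2 -> R0=(2,0,0,0) value=2
Op 5: inc R3 by 5 -> R3=(0,0,0,5) value=5
Op 6: inc R0 by 3 -> R0=(5,0,0,0) value=5
Op 7: merge R0<->R1 -> R0=(5,0,0,0) R1=(5,0,0,0)
Op 8: merge R2<->R0 -> R2=(5,0,1,0) R0=(5,0,1,0)
Op 9: merge R3<->R0 -> R3=(5,0,1,5) R0=(5,0,1,5)
Op 10: inc R2 by 5 -> R2=(5,0,6,0) value=11
Op 11: inc R1 by 5 -> R1=(5,5,0,0) value=10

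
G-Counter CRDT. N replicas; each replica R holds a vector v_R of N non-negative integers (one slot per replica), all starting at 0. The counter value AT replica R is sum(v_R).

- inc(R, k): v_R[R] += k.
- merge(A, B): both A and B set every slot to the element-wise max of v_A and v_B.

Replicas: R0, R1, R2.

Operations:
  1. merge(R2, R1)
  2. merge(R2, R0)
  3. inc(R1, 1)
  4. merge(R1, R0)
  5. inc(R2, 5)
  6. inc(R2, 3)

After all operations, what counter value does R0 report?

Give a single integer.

Answer: 1

Derivation:
Op 1: merge R2<->R1 -> R2=(0,0,0) R1=(0,0,0)
Op 2: merge R2<->R0 -> R2=(0,0,0) R0=(0,0,0)
Op 3: inc R1 by 1 -> R1=(0,1,0) value=1
Op 4: merge R1<->R0 -> R1=(0,1,0) R0=(0,1,0)
Op 5: inc R2 by 5 -> R2=(0,0,5) value=5
Op 6: inc R2 by 3 -> R2=(0,0,8) value=8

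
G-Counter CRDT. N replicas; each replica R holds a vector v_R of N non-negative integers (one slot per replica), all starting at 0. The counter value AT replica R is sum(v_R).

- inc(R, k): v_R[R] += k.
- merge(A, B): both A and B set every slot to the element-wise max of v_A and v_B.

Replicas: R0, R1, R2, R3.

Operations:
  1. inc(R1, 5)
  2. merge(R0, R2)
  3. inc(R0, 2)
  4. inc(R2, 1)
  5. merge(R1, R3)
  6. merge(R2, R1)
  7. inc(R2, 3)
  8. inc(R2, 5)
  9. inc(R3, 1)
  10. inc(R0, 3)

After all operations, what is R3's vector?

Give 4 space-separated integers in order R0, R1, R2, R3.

Answer: 0 5 0 1

Derivation:
Op 1: inc R1 by 5 -> R1=(0,5,0,0) value=5
Op 2: merge R0<->R2 -> R0=(0,0,0,0) R2=(0,0,0,0)
Op 3: inc R0 by 2 -> R0=(2,0,0,0) value=2
Op 4: inc R2 by 1 -> R2=(0,0,1,0) value=1
Op 5: merge R1<->R3 -> R1=(0,5,0,0) R3=(0,5,0,0)
Op 6: merge R2<->R1 -> R2=(0,5,1,0) R1=(0,5,1,0)
Op 7: inc R2 by 3 -> R2=(0,5,4,0) value=9
Op 8: inc R2 by 5 -> R2=(0,5,9,0) value=14
Op 9: inc R3 by 1 -> R3=(0,5,0,1) value=6
Op 10: inc R0 by 3 -> R0=(5,0,0,0) value=5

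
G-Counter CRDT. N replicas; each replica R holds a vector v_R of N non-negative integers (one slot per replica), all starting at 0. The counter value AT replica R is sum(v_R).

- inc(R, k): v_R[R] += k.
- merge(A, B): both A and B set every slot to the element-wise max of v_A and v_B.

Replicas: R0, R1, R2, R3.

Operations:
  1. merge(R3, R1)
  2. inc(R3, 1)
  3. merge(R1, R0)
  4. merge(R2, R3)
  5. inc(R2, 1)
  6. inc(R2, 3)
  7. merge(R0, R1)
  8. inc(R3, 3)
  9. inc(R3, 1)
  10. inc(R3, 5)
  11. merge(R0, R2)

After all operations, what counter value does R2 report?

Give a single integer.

Op 1: merge R3<->R1 -> R3=(0,0,0,0) R1=(0,0,0,0)
Op 2: inc R3 by 1 -> R3=(0,0,0,1) value=1
Op 3: merge R1<->R0 -> R1=(0,0,0,0) R0=(0,0,0,0)
Op 4: merge R2<->R3 -> R2=(0,0,0,1) R3=(0,0,0,1)
Op 5: inc R2 by 1 -> R2=(0,0,1,1) value=2
Op 6: inc R2 by 3 -> R2=(0,0,4,1) value=5
Op 7: merge R0<->R1 -> R0=(0,0,0,0) R1=(0,0,0,0)
Op 8: inc R3 by 3 -> R3=(0,0,0,4) value=4
Op 9: inc R3 by 1 -> R3=(0,0,0,5) value=5
Op 10: inc R3 by 5 -> R3=(0,0,0,10) value=10
Op 11: merge R0<->R2 -> R0=(0,0,4,1) R2=(0,0,4,1)

Answer: 5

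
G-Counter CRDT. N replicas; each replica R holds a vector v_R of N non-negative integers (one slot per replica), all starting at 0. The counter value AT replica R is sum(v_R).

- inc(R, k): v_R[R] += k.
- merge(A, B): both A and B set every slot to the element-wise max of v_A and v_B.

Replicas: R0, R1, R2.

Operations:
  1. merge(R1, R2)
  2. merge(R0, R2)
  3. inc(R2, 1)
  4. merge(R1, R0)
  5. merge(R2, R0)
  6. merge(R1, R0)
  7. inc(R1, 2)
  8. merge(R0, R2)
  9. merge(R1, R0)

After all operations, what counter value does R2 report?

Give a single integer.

Answer: 1

Derivation:
Op 1: merge R1<->R2 -> R1=(0,0,0) R2=(0,0,0)
Op 2: merge R0<->R2 -> R0=(0,0,0) R2=(0,0,0)
Op 3: inc R2 by 1 -> R2=(0,0,1) value=1
Op 4: merge R1<->R0 -> R1=(0,0,0) R0=(0,0,0)
Op 5: merge R2<->R0 -> R2=(0,0,1) R0=(0,0,1)
Op 6: merge R1<->R0 -> R1=(0,0,1) R0=(0,0,1)
Op 7: inc R1 by 2 -> R1=(0,2,1) value=3
Op 8: merge R0<->R2 -> R0=(0,0,1) R2=(0,0,1)
Op 9: merge R1<->R0 -> R1=(0,2,1) R0=(0,2,1)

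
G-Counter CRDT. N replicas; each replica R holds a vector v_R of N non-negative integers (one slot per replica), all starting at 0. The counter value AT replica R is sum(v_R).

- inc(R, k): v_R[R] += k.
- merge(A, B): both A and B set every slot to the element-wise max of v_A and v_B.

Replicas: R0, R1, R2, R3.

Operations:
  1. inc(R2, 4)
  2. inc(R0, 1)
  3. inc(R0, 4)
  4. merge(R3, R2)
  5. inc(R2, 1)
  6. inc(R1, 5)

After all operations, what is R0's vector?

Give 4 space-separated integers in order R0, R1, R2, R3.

Answer: 5 0 0 0

Derivation:
Op 1: inc R2 by 4 -> R2=(0,0,4,0) value=4
Op 2: inc R0 by 1 -> R0=(1,0,0,0) value=1
Op 3: inc R0 by 4 -> R0=(5,0,0,0) value=5
Op 4: merge R3<->R2 -> R3=(0,0,4,0) R2=(0,0,4,0)
Op 5: inc R2 by 1 -> R2=(0,0,5,0) value=5
Op 6: inc R1 by 5 -> R1=(0,5,0,0) value=5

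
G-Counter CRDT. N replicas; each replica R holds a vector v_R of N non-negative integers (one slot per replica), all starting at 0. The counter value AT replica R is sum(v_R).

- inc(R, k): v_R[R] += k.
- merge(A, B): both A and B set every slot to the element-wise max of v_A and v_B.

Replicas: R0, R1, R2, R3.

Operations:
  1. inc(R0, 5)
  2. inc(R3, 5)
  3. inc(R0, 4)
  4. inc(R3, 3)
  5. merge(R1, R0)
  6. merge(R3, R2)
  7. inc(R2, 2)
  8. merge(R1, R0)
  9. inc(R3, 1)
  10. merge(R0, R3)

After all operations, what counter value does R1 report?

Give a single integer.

Op 1: inc R0 by 5 -> R0=(5,0,0,0) value=5
Op 2: inc R3 by 5 -> R3=(0,0,0,5) value=5
Op 3: inc R0 by 4 -> R0=(9,0,0,0) value=9
Op 4: inc R3 by 3 -> R3=(0,0,0,8) value=8
Op 5: merge R1<->R0 -> R1=(9,0,0,0) R0=(9,0,0,0)
Op 6: merge R3<->R2 -> R3=(0,0,0,8) R2=(0,0,0,8)
Op 7: inc R2 by 2 -> R2=(0,0,2,8) value=10
Op 8: merge R1<->R0 -> R1=(9,0,0,0) R0=(9,0,0,0)
Op 9: inc R3 by 1 -> R3=(0,0,0,9) value=9
Op 10: merge R0<->R3 -> R0=(9,0,0,9) R3=(9,0,0,9)

Answer: 9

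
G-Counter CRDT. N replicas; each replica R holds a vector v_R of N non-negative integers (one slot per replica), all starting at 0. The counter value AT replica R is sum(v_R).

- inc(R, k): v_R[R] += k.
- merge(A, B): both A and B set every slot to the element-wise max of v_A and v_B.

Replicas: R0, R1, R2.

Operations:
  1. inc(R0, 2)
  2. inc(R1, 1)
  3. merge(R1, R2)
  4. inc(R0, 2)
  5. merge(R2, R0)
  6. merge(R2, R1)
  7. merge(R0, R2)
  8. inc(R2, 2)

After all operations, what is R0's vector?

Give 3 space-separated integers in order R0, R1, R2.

Op 1: inc R0 by 2 -> R0=(2,0,0) value=2
Op 2: inc R1 by 1 -> R1=(0,1,0) value=1
Op 3: merge R1<->R2 -> R1=(0,1,0) R2=(0,1,0)
Op 4: inc R0 by 2 -> R0=(4,0,0) value=4
Op 5: merge R2<->R0 -> R2=(4,1,0) R0=(4,1,0)
Op 6: merge R2<->R1 -> R2=(4,1,0) R1=(4,1,0)
Op 7: merge R0<->R2 -> R0=(4,1,0) R2=(4,1,0)
Op 8: inc R2 by 2 -> R2=(4,1,2) value=7

Answer: 4 1 0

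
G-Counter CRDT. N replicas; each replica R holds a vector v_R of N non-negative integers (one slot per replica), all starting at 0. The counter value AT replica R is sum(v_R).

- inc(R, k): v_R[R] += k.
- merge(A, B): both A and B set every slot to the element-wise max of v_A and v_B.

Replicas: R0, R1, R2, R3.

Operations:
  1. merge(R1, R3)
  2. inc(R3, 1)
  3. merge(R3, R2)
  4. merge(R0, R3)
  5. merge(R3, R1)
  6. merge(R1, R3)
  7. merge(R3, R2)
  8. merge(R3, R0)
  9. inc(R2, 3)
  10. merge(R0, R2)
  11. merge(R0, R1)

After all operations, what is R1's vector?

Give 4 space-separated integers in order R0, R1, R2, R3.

Answer: 0 0 3 1

Derivation:
Op 1: merge R1<->R3 -> R1=(0,0,0,0) R3=(0,0,0,0)
Op 2: inc R3 by 1 -> R3=(0,0,0,1) value=1
Op 3: merge R3<->R2 -> R3=(0,0,0,1) R2=(0,0,0,1)
Op 4: merge R0<->R3 -> R0=(0,0,0,1) R3=(0,0,0,1)
Op 5: merge R3<->R1 -> R3=(0,0,0,1) R1=(0,0,0,1)
Op 6: merge R1<->R3 -> R1=(0,0,0,1) R3=(0,0,0,1)
Op 7: merge R3<->R2 -> R3=(0,0,0,1) R2=(0,0,0,1)
Op 8: merge R3<->R0 -> R3=(0,0,0,1) R0=(0,0,0,1)
Op 9: inc R2 by 3 -> R2=(0,0,3,1) value=4
Op 10: merge R0<->R2 -> R0=(0,0,3,1) R2=(0,0,3,1)
Op 11: merge R0<->R1 -> R0=(0,0,3,1) R1=(0,0,3,1)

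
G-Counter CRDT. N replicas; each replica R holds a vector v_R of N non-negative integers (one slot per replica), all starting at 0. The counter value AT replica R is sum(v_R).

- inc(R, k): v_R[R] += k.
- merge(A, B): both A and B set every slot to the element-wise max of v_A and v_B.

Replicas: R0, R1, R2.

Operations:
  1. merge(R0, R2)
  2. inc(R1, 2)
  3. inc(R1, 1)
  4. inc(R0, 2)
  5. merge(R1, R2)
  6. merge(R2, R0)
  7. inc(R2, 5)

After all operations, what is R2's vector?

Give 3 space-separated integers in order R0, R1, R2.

Op 1: merge R0<->R2 -> R0=(0,0,0) R2=(0,0,0)
Op 2: inc R1 by 2 -> R1=(0,2,0) value=2
Op 3: inc R1 by 1 -> R1=(0,3,0) value=3
Op 4: inc R0 by 2 -> R0=(2,0,0) value=2
Op 5: merge R1<->R2 -> R1=(0,3,0) R2=(0,3,0)
Op 6: merge R2<->R0 -> R2=(2,3,0) R0=(2,3,0)
Op 7: inc R2 by 5 -> R2=(2,3,5) value=10

Answer: 2 3 5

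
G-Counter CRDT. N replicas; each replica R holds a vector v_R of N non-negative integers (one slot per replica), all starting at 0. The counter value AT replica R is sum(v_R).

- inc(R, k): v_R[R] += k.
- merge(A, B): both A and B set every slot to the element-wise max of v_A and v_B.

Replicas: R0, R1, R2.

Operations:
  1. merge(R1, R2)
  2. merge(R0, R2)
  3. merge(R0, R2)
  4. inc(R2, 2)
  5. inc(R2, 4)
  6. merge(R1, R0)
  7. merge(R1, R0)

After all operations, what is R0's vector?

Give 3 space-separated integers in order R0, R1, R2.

Answer: 0 0 0

Derivation:
Op 1: merge R1<->R2 -> R1=(0,0,0) R2=(0,0,0)
Op 2: merge R0<->R2 -> R0=(0,0,0) R2=(0,0,0)
Op 3: merge R0<->R2 -> R0=(0,0,0) R2=(0,0,0)
Op 4: inc R2 by 2 -> R2=(0,0,2) value=2
Op 5: inc R2 by 4 -> R2=(0,0,6) value=6
Op 6: merge R1<->R0 -> R1=(0,0,0) R0=(0,0,0)
Op 7: merge R1<->R0 -> R1=(0,0,0) R0=(0,0,0)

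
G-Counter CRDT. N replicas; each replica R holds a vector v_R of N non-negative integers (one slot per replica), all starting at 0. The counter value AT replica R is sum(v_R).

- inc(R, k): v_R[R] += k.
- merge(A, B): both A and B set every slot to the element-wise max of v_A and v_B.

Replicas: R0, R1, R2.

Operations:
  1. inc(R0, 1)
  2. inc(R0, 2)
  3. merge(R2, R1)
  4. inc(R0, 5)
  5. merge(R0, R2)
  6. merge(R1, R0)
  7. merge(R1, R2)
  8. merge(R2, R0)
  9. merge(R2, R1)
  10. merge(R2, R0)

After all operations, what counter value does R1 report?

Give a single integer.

Answer: 8

Derivation:
Op 1: inc R0 by 1 -> R0=(1,0,0) value=1
Op 2: inc R0 by 2 -> R0=(3,0,0) value=3
Op 3: merge R2<->R1 -> R2=(0,0,0) R1=(0,0,0)
Op 4: inc R0 by 5 -> R0=(8,0,0) value=8
Op 5: merge R0<->R2 -> R0=(8,0,0) R2=(8,0,0)
Op 6: merge R1<->R0 -> R1=(8,0,0) R0=(8,0,0)
Op 7: merge R1<->R2 -> R1=(8,0,0) R2=(8,0,0)
Op 8: merge R2<->R0 -> R2=(8,0,0) R0=(8,0,0)
Op 9: merge R2<->R1 -> R2=(8,0,0) R1=(8,0,0)
Op 10: merge R2<->R0 -> R2=(8,0,0) R0=(8,0,0)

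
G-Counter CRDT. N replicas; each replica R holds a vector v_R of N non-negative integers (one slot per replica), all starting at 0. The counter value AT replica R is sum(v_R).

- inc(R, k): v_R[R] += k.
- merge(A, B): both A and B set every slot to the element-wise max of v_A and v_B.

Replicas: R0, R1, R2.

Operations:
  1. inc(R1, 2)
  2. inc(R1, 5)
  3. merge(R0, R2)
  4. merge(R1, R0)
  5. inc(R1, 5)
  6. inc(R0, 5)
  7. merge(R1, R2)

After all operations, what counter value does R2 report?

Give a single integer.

Op 1: inc R1 by 2 -> R1=(0,2,0) value=2
Op 2: inc R1 by 5 -> R1=(0,7,0) value=7
Op 3: merge R0<->R2 -> R0=(0,0,0) R2=(0,0,0)
Op 4: merge R1<->R0 -> R1=(0,7,0) R0=(0,7,0)
Op 5: inc R1 by 5 -> R1=(0,12,0) value=12
Op 6: inc R0 by 5 -> R0=(5,7,0) value=12
Op 7: merge R1<->R2 -> R1=(0,12,0) R2=(0,12,0)

Answer: 12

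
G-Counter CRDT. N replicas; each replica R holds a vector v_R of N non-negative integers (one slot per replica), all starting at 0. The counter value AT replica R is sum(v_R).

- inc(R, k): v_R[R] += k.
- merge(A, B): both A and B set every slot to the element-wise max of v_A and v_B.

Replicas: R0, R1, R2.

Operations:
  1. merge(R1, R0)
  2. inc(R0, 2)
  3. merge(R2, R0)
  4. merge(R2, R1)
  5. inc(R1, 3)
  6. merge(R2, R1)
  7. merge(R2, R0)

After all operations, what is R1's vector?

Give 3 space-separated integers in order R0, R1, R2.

Op 1: merge R1<->R0 -> R1=(0,0,0) R0=(0,0,0)
Op 2: inc R0 by 2 -> R0=(2,0,0) value=2
Op 3: merge R2<->R0 -> R2=(2,0,0) R0=(2,0,0)
Op 4: merge R2<->R1 -> R2=(2,0,0) R1=(2,0,0)
Op 5: inc R1 by 3 -> R1=(2,3,0) value=5
Op 6: merge R2<->R1 -> R2=(2,3,0) R1=(2,3,0)
Op 7: merge R2<->R0 -> R2=(2,3,0) R0=(2,3,0)

Answer: 2 3 0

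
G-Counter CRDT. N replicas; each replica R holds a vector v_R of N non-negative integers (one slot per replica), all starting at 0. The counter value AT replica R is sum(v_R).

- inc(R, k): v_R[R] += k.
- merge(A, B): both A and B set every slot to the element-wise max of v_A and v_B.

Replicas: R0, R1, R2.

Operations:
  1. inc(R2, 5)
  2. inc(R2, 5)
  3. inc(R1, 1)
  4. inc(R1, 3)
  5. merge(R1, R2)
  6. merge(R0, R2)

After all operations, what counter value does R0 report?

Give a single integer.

Answer: 14

Derivation:
Op 1: inc R2 by 5 -> R2=(0,0,5) value=5
Op 2: inc R2 by 5 -> R2=(0,0,10) value=10
Op 3: inc R1 by 1 -> R1=(0,1,0) value=1
Op 4: inc R1 by 3 -> R1=(0,4,0) value=4
Op 5: merge R1<->R2 -> R1=(0,4,10) R2=(0,4,10)
Op 6: merge R0<->R2 -> R0=(0,4,10) R2=(0,4,10)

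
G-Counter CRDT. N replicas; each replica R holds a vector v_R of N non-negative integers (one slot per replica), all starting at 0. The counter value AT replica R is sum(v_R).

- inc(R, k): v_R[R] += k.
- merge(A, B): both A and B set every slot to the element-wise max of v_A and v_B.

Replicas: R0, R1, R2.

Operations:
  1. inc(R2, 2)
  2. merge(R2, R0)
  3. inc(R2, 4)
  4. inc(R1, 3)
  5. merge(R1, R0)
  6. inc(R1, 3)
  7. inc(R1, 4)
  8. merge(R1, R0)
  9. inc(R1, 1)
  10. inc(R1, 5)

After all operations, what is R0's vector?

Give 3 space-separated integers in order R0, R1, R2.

Answer: 0 10 2

Derivation:
Op 1: inc R2 by 2 -> R2=(0,0,2) value=2
Op 2: merge R2<->R0 -> R2=(0,0,2) R0=(0,0,2)
Op 3: inc R2 by 4 -> R2=(0,0,6) value=6
Op 4: inc R1 by 3 -> R1=(0,3,0) value=3
Op 5: merge R1<->R0 -> R1=(0,3,2) R0=(0,3,2)
Op 6: inc R1 by 3 -> R1=(0,6,2) value=8
Op 7: inc R1 by 4 -> R1=(0,10,2) value=12
Op 8: merge R1<->R0 -> R1=(0,10,2) R0=(0,10,2)
Op 9: inc R1 by 1 -> R1=(0,11,2) value=13
Op 10: inc R1 by 5 -> R1=(0,16,2) value=18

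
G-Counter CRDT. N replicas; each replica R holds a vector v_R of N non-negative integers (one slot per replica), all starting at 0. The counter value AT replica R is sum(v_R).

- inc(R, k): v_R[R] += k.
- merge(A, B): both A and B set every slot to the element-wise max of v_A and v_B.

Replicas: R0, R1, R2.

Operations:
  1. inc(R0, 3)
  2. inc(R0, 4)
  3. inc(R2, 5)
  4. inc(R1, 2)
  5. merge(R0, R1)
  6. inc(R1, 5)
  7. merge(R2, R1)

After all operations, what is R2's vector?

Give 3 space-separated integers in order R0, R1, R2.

Answer: 7 7 5

Derivation:
Op 1: inc R0 by 3 -> R0=(3,0,0) value=3
Op 2: inc R0 by 4 -> R0=(7,0,0) value=7
Op 3: inc R2 by 5 -> R2=(0,0,5) value=5
Op 4: inc R1 by 2 -> R1=(0,2,0) value=2
Op 5: merge R0<->R1 -> R0=(7,2,0) R1=(7,2,0)
Op 6: inc R1 by 5 -> R1=(7,7,0) value=14
Op 7: merge R2<->R1 -> R2=(7,7,5) R1=(7,7,5)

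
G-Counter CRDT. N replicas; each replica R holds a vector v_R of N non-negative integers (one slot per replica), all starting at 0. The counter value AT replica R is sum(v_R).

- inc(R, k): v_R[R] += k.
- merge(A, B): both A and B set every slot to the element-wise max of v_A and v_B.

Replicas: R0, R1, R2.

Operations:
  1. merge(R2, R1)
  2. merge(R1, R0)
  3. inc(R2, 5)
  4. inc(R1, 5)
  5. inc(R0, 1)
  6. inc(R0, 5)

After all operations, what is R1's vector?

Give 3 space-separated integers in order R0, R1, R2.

Answer: 0 5 0

Derivation:
Op 1: merge R2<->R1 -> R2=(0,0,0) R1=(0,0,0)
Op 2: merge R1<->R0 -> R1=(0,0,0) R0=(0,0,0)
Op 3: inc R2 by 5 -> R2=(0,0,5) value=5
Op 4: inc R1 by 5 -> R1=(0,5,0) value=5
Op 5: inc R0 by 1 -> R0=(1,0,0) value=1
Op 6: inc R0 by 5 -> R0=(6,0,0) value=6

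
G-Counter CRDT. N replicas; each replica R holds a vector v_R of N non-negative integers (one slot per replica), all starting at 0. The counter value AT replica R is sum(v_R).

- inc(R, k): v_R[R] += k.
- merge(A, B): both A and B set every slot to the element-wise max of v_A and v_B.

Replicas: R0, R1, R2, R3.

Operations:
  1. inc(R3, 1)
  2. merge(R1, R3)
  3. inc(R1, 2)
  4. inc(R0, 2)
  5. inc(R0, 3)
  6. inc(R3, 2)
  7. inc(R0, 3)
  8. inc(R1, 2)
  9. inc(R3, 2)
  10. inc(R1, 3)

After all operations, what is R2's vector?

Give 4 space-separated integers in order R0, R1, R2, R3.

Op 1: inc R3 by 1 -> R3=(0,0,0,1) value=1
Op 2: merge R1<->R3 -> R1=(0,0,0,1) R3=(0,0,0,1)
Op 3: inc R1 by 2 -> R1=(0,2,0,1) value=3
Op 4: inc R0 by 2 -> R0=(2,0,0,0) value=2
Op 5: inc R0 by 3 -> R0=(5,0,0,0) value=5
Op 6: inc R3 by 2 -> R3=(0,0,0,3) value=3
Op 7: inc R0 by 3 -> R0=(8,0,0,0) value=8
Op 8: inc R1 by 2 -> R1=(0,4,0,1) value=5
Op 9: inc R3 by 2 -> R3=(0,0,0,5) value=5
Op 10: inc R1 by 3 -> R1=(0,7,0,1) value=8

Answer: 0 0 0 0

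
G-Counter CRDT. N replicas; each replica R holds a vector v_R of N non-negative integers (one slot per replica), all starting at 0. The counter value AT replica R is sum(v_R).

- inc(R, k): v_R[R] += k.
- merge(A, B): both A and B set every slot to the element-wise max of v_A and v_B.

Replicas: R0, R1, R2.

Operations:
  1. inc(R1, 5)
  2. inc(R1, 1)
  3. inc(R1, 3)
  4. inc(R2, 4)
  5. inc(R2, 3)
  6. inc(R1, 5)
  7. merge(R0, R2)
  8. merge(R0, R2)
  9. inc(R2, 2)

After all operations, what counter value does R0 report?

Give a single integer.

Op 1: inc R1 by 5 -> R1=(0,5,0) value=5
Op 2: inc R1 by 1 -> R1=(0,6,0) value=6
Op 3: inc R1 by 3 -> R1=(0,9,0) value=9
Op 4: inc R2 by 4 -> R2=(0,0,4) value=4
Op 5: inc R2 by 3 -> R2=(0,0,7) value=7
Op 6: inc R1 by 5 -> R1=(0,14,0) value=14
Op 7: merge R0<->R2 -> R0=(0,0,7) R2=(0,0,7)
Op 8: merge R0<->R2 -> R0=(0,0,7) R2=(0,0,7)
Op 9: inc R2 by 2 -> R2=(0,0,9) value=9

Answer: 7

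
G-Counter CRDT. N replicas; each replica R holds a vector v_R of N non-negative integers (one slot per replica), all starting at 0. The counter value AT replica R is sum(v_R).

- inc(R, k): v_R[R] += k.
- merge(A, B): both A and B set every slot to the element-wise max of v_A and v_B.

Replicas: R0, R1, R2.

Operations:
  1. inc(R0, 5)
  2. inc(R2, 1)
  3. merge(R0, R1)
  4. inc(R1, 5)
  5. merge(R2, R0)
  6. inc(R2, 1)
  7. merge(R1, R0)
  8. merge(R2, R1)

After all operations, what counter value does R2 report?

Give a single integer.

Op 1: inc R0 by 5 -> R0=(5,0,0) value=5
Op 2: inc R2 by 1 -> R2=(0,0,1) value=1
Op 3: merge R0<->R1 -> R0=(5,0,0) R1=(5,0,0)
Op 4: inc R1 by 5 -> R1=(5,5,0) value=10
Op 5: merge R2<->R0 -> R2=(5,0,1) R0=(5,0,1)
Op 6: inc R2 by 1 -> R2=(5,0,2) value=7
Op 7: merge R1<->R0 -> R1=(5,5,1) R0=(5,5,1)
Op 8: merge R2<->R1 -> R2=(5,5,2) R1=(5,5,2)

Answer: 12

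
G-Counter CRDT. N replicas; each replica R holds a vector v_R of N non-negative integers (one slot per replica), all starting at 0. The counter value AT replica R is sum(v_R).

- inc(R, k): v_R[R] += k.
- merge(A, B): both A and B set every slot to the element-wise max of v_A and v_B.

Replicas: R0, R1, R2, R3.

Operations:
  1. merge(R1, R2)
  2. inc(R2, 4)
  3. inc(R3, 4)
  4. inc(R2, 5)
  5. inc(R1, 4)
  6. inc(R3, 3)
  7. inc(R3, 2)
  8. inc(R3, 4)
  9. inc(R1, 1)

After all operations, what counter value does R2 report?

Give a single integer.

Answer: 9

Derivation:
Op 1: merge R1<->R2 -> R1=(0,0,0,0) R2=(0,0,0,0)
Op 2: inc R2 by 4 -> R2=(0,0,4,0) value=4
Op 3: inc R3 by 4 -> R3=(0,0,0,4) value=4
Op 4: inc R2 by 5 -> R2=(0,0,9,0) value=9
Op 5: inc R1 by 4 -> R1=(0,4,0,0) value=4
Op 6: inc R3 by 3 -> R3=(0,0,0,7) value=7
Op 7: inc R3 by 2 -> R3=(0,0,0,9) value=9
Op 8: inc R3 by 4 -> R3=(0,0,0,13) value=13
Op 9: inc R1 by 1 -> R1=(0,5,0,0) value=5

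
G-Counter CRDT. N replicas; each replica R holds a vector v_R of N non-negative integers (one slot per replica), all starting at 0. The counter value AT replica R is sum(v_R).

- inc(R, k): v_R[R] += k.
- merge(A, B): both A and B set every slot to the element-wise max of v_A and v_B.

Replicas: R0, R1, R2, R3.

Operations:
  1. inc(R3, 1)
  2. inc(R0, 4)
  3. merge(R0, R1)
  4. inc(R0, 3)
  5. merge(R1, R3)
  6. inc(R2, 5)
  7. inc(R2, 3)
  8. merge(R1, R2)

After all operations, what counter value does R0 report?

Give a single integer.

Answer: 7

Derivation:
Op 1: inc R3 by 1 -> R3=(0,0,0,1) value=1
Op 2: inc R0 by 4 -> R0=(4,0,0,0) value=4
Op 3: merge R0<->R1 -> R0=(4,0,0,0) R1=(4,0,0,0)
Op 4: inc R0 by 3 -> R0=(7,0,0,0) value=7
Op 5: merge R1<->R3 -> R1=(4,0,0,1) R3=(4,0,0,1)
Op 6: inc R2 by 5 -> R2=(0,0,5,0) value=5
Op 7: inc R2 by 3 -> R2=(0,0,8,0) value=8
Op 8: merge R1<->R2 -> R1=(4,0,8,1) R2=(4,0,8,1)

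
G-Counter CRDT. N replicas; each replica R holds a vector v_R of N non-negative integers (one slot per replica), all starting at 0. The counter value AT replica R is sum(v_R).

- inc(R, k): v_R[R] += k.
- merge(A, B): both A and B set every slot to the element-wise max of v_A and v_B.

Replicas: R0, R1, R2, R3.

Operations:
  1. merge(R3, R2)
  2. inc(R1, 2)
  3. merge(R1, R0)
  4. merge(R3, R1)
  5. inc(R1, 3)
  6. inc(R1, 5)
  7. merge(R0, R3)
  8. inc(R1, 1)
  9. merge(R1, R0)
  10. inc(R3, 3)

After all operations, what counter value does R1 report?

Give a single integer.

Answer: 11

Derivation:
Op 1: merge R3<->R2 -> R3=(0,0,0,0) R2=(0,0,0,0)
Op 2: inc R1 by 2 -> R1=(0,2,0,0) value=2
Op 3: merge R1<->R0 -> R1=(0,2,0,0) R0=(0,2,0,0)
Op 4: merge R3<->R1 -> R3=(0,2,0,0) R1=(0,2,0,0)
Op 5: inc R1 by 3 -> R1=(0,5,0,0) value=5
Op 6: inc R1 by 5 -> R1=(0,10,0,0) value=10
Op 7: merge R0<->R3 -> R0=(0,2,0,0) R3=(0,2,0,0)
Op 8: inc R1 by 1 -> R1=(0,11,0,0) value=11
Op 9: merge R1<->R0 -> R1=(0,11,0,0) R0=(0,11,0,0)
Op 10: inc R3 by 3 -> R3=(0,2,0,3) value=5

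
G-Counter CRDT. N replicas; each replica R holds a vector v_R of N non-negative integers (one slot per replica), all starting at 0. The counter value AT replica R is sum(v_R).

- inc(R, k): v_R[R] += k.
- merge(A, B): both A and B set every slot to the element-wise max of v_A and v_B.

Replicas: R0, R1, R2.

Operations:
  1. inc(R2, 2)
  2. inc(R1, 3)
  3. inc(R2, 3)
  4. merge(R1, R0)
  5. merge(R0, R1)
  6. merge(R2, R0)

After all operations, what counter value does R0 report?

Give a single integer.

Op 1: inc R2 by 2 -> R2=(0,0,2) value=2
Op 2: inc R1 by 3 -> R1=(0,3,0) value=3
Op 3: inc R2 by 3 -> R2=(0,0,5) value=5
Op 4: merge R1<->R0 -> R1=(0,3,0) R0=(0,3,0)
Op 5: merge R0<->R1 -> R0=(0,3,0) R1=(0,3,0)
Op 6: merge R2<->R0 -> R2=(0,3,5) R0=(0,3,5)

Answer: 8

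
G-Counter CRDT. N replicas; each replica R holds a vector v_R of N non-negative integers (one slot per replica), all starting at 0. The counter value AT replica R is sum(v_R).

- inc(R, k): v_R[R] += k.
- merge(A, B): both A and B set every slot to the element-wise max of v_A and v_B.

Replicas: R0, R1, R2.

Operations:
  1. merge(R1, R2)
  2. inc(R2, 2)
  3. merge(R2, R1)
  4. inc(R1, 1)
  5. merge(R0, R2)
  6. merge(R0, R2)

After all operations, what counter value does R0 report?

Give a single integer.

Answer: 2

Derivation:
Op 1: merge R1<->R2 -> R1=(0,0,0) R2=(0,0,0)
Op 2: inc R2 by 2 -> R2=(0,0,2) value=2
Op 3: merge R2<->R1 -> R2=(0,0,2) R1=(0,0,2)
Op 4: inc R1 by 1 -> R1=(0,1,2) value=3
Op 5: merge R0<->R2 -> R0=(0,0,2) R2=(0,0,2)
Op 6: merge R0<->R2 -> R0=(0,0,2) R2=(0,0,2)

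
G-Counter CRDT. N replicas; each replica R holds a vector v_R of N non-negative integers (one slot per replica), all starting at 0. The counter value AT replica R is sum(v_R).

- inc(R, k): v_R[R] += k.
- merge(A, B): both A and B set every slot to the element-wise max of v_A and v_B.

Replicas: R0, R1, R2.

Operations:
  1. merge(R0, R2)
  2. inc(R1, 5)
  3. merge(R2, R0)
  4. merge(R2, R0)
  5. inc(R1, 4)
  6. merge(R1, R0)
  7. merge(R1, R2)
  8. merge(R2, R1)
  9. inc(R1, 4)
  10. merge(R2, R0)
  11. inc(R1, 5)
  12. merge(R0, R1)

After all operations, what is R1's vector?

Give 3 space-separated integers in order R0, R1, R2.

Answer: 0 18 0

Derivation:
Op 1: merge R0<->R2 -> R0=(0,0,0) R2=(0,0,0)
Op 2: inc R1 by 5 -> R1=(0,5,0) value=5
Op 3: merge R2<->R0 -> R2=(0,0,0) R0=(0,0,0)
Op 4: merge R2<->R0 -> R2=(0,0,0) R0=(0,0,0)
Op 5: inc R1 by 4 -> R1=(0,9,0) value=9
Op 6: merge R1<->R0 -> R1=(0,9,0) R0=(0,9,0)
Op 7: merge R1<->R2 -> R1=(0,9,0) R2=(0,9,0)
Op 8: merge R2<->R1 -> R2=(0,9,0) R1=(0,9,0)
Op 9: inc R1 by 4 -> R1=(0,13,0) value=13
Op 10: merge R2<->R0 -> R2=(0,9,0) R0=(0,9,0)
Op 11: inc R1 by 5 -> R1=(0,18,0) value=18
Op 12: merge R0<->R1 -> R0=(0,18,0) R1=(0,18,0)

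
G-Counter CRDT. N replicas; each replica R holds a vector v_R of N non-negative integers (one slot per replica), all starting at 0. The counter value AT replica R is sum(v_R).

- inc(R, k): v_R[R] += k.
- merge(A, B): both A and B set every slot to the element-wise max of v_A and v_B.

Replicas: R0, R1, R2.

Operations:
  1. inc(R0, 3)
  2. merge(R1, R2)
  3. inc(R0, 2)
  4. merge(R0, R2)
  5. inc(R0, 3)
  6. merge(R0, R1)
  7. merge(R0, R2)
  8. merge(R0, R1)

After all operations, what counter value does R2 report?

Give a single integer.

Op 1: inc R0 by 3 -> R0=(3,0,0) value=3
Op 2: merge R1<->R2 -> R1=(0,0,0) R2=(0,0,0)
Op 3: inc R0 by 2 -> R0=(5,0,0) value=5
Op 4: merge R0<->R2 -> R0=(5,0,0) R2=(5,0,0)
Op 5: inc R0 by 3 -> R0=(8,0,0) value=8
Op 6: merge R0<->R1 -> R0=(8,0,0) R1=(8,0,0)
Op 7: merge R0<->R2 -> R0=(8,0,0) R2=(8,0,0)
Op 8: merge R0<->R1 -> R0=(8,0,0) R1=(8,0,0)

Answer: 8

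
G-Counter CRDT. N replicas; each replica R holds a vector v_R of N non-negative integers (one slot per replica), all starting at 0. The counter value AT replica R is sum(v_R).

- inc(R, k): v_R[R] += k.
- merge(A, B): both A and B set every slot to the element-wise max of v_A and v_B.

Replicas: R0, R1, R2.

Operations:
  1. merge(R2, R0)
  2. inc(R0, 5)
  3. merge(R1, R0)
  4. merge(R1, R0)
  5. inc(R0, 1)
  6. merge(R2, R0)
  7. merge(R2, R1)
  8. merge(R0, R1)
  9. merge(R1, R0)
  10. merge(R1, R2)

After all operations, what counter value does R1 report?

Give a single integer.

Op 1: merge R2<->R0 -> R2=(0,0,0) R0=(0,0,0)
Op 2: inc R0 by 5 -> R0=(5,0,0) value=5
Op 3: merge R1<->R0 -> R1=(5,0,0) R0=(5,0,0)
Op 4: merge R1<->R0 -> R1=(5,0,0) R0=(5,0,0)
Op 5: inc R0 by 1 -> R0=(6,0,0) value=6
Op 6: merge R2<->R0 -> R2=(6,0,0) R0=(6,0,0)
Op 7: merge R2<->R1 -> R2=(6,0,0) R1=(6,0,0)
Op 8: merge R0<->R1 -> R0=(6,0,0) R1=(6,0,0)
Op 9: merge R1<->R0 -> R1=(6,0,0) R0=(6,0,0)
Op 10: merge R1<->R2 -> R1=(6,0,0) R2=(6,0,0)

Answer: 6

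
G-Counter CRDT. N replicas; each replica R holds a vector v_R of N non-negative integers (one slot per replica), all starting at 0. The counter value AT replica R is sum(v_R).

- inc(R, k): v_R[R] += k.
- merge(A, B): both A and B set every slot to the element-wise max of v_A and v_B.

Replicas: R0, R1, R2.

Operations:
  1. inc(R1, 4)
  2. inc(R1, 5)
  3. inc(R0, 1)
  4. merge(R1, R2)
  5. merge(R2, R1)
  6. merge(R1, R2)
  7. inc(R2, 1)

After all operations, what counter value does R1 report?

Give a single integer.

Op 1: inc R1 by 4 -> R1=(0,4,0) value=4
Op 2: inc R1 by 5 -> R1=(0,9,0) value=9
Op 3: inc R0 by 1 -> R0=(1,0,0) value=1
Op 4: merge R1<->R2 -> R1=(0,9,0) R2=(0,9,0)
Op 5: merge R2<->R1 -> R2=(0,9,0) R1=(0,9,0)
Op 6: merge R1<->R2 -> R1=(0,9,0) R2=(0,9,0)
Op 7: inc R2 by 1 -> R2=(0,9,1) value=10

Answer: 9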